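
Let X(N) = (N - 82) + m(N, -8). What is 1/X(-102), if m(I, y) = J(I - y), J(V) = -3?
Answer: -1/187 ≈ -0.0053476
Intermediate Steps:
m(I, y) = -3
X(N) = -85 + N (X(N) = (N - 82) - 3 = (-82 + N) - 3 = -85 + N)
1/X(-102) = 1/(-85 - 102) = 1/(-187) = -1/187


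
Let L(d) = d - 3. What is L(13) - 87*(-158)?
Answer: 13756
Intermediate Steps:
L(d) = -3 + d
L(13) - 87*(-158) = (-3 + 13) - 87*(-158) = 10 + 13746 = 13756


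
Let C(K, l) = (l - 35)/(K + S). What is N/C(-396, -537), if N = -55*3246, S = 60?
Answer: -1363320/13 ≈ -1.0487e+5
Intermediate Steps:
C(K, l) = (-35 + l)/(60 + K) (C(K, l) = (l - 35)/(K + 60) = (-35 + l)/(60 + K))
N = -178530
N/C(-396, -537) = -178530*(60 - 396)/(-35 - 537) = -178530/(-572/(-336)) = -178530/((-1/336*(-572))) = -178530/143/84 = -178530*84/143 = -1363320/13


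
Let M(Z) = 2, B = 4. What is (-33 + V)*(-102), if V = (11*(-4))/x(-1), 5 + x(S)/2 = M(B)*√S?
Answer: 86394/29 - 4488*I/29 ≈ 2979.1 - 154.76*I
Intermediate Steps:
x(S) = -10 + 4*√S (x(S) = -10 + 2*(2*√S) = -10 + 4*√S)
V = -11*(-10 - 4*I)/29 (V = (11*(-4))/(-10 + 4*√(-1)) = -44*(-10 - 4*I)/116 = -11*(-10 - 4*I)/29 ≈ 3.7931 + 1.5172*I)
(-33 + V)*(-102) = (-33 + (110/29 + 44*I/29))*(-102) = (-847/29 + 44*I/29)*(-102) = 86394/29 - 4488*I/29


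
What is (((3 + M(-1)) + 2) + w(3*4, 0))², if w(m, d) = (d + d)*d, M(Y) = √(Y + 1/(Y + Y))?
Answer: (10 + I*√6)²/4 ≈ 23.5 + 12.247*I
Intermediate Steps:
M(Y) = √(Y + 1/(2*Y))
w(m, d) = 2*d² (w(m, d) = (2*d)*d = 2*d²)
(((3 + M(-1)) + 2) + w(3*4, 0))² = (((3 + √(2/(-1) + 4*(-1))/2) + 2) + 2*0²)² = (((3 + √(2*(-1) - 4)/2) + 2) + 2*0)² = (((3 + √(-2 - 4)/2) + 2) + 0)² = (((3 + √(-6)/2) + 2) + 0)² = (((3 + (I*√6)/2) + 2) + 0)² = (((3 + I*√6/2) + 2) + 0)² = ((5 + I*√6/2) + 0)² = (5 + I*√6/2)²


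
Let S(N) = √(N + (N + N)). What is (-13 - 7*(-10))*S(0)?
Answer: 0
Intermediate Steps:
S(N) = √3*√N (S(N) = √(N + 2*N) = √(3*N) = √3*√N)
(-13 - 7*(-10))*S(0) = (-13 - 7*(-10))*(√3*√0) = (-13 + 70)*(√3*0) = 57*0 = 0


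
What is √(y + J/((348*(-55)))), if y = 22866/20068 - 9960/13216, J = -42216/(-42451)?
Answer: √36111580049657040747880985/9675529981810 ≈ 0.62108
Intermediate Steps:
J = 42216/42451 (J = -42216*(-1/42451) = 42216/42451 ≈ 0.99446)
y = 3197493/8288084 (y = 22866*(1/20068) - 9960*1/13216 = 11433/10034 - 1245/1652 = 3197493/8288084 ≈ 0.38579)
√(y + J/((348*(-55)))) = √(3197493/8288084 + 42216/(42451*((348*(-55))))) = √(3197493/8288084 + (42216/42451)/(-19140)) = √(3197493/8288084 + (42216/42451)*(-1/19140)) = √(3197493/8288084 - 3518/67709345) = √(7464517213537/19351059963620) = √36111580049657040747880985/9675529981810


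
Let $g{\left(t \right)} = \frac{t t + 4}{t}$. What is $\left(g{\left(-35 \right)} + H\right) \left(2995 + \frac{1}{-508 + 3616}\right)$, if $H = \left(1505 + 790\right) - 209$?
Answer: $\frac{222723546347}{36260} \approx 6.1424 \cdot 10^{6}$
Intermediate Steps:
$H = 2086$ ($H = 2295 - 209 = 2086$)
$g{\left(t \right)} = \frac{4 + t^{2}}{t}$ ($g{\left(t \right)} = \frac{t^{2} + 4}{t} = \frac{4 + t^{2}}{t}$)
$\left(g{\left(-35 \right)} + H\right) \left(2995 + \frac{1}{-508 + 3616}\right) = \left(\left(-35 + \frac{4}{-35}\right) + 2086\right) \left(2995 + \frac{1}{-508 + 3616}\right) = \left(\left(-35 + 4 \left(- \frac{1}{35}\right)\right) + 2086\right) \left(2995 + \frac{1}{3108}\right) = \left(\left(-35 - \frac{4}{35}\right) + 2086\right) \left(2995 + \frac{1}{3108}\right) = \left(- \frac{1229}{35} + 2086\right) \frac{9308461}{3108} = \frac{71781}{35} \cdot \frac{9308461}{3108} = \frac{222723546347}{36260}$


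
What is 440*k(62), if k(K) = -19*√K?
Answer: -8360*√62 ≈ -65827.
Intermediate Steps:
440*k(62) = 440*(-19*√62) = -8360*√62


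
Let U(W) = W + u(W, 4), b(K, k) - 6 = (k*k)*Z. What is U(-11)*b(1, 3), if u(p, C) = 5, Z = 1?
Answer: -90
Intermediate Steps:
b(K, k) = 6 + k² (b(K, k) = 6 + (k*k)*1 = 6 + k²*1 = 6 + k²)
U(W) = 5 + W (U(W) = W + 5 = 5 + W)
U(-11)*b(1, 3) = (5 - 11)*(6 + 3²) = -6*(6 + 9) = -6*15 = -90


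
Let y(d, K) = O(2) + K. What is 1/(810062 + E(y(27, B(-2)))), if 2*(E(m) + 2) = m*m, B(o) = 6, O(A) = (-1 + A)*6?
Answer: 1/810132 ≈ 1.2344e-6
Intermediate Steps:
O(A) = -6 + 6*A
y(d, K) = 6 + K (y(d, K) = (-6 + 6*2) + K = (-6 + 12) + K = 6 + K)
E(m) = -2 + m**2/2 (E(m) = -2 + (m*m)/2 = -2 + m**2/2)
1/(810062 + E(y(27, B(-2)))) = 1/(810062 + (-2 + (6 + 6)**2/2)) = 1/(810062 + (-2 + (1/2)*12**2)) = 1/(810062 + (-2 + (1/2)*144)) = 1/(810062 + (-2 + 72)) = 1/(810062 + 70) = 1/810132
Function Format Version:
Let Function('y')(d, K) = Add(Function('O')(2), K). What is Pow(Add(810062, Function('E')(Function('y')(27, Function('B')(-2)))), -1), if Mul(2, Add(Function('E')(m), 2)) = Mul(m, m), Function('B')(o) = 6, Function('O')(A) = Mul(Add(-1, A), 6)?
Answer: Rational(1, 810132) ≈ 1.2344e-6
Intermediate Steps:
Function('O')(A) = Add(-6, Mul(6, A))
Function('y')(d, K) = Add(6, K) (Function('y')(d, K) = Add(Add(-6, Mul(6, 2)), K) = Add(Add(-6, 12), K) = Add(6, K))
Function('E')(m) = Add(-2, Mul(Rational(1, 2), Pow(m, 2))) (Function('E')(m) = Add(-2, Mul(Rational(1, 2), Mul(m, m))) = Add(-2, Mul(Rational(1, 2), Pow(m, 2))))
Pow(Add(810062, Function('E')(Function('y')(27, Function('B')(-2)))), -1) = Pow(Add(810062, Add(-2, Mul(Rational(1, 2), Pow(Add(6, 6), 2)))), -1) = Pow(Add(810062, Add(-2, Mul(Rational(1, 2), Pow(12, 2)))), -1) = Pow(Add(810062, Add(-2, Mul(Rational(1, 2), 144))), -1) = Pow(Add(810062, Add(-2, 72)), -1) = Pow(Add(810062, 70), -1) = Pow(810132, -1) = Rational(1, 810132)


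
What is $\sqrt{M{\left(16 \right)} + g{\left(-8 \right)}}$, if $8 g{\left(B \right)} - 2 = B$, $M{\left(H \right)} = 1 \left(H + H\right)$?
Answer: $\frac{5 \sqrt{5}}{2} \approx 5.5902$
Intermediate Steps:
$M{\left(H \right)} = 2 H$ ($M{\left(H \right)} = 1 \cdot 2 H = 2 H$)
$g{\left(B \right)} = \frac{1}{4} + \frac{B}{8}$
$\sqrt{M{\left(16 \right)} + g{\left(-8 \right)}} = \sqrt{2 \cdot 16 + \left(\frac{1}{4} + \frac{1}{8} \left(-8\right)\right)} = \sqrt{32 + \left(\frac{1}{4} - 1\right)} = \sqrt{32 - \frac{3}{4}} = \sqrt{\frac{125}{4}} = \frac{5 \sqrt{5}}{2}$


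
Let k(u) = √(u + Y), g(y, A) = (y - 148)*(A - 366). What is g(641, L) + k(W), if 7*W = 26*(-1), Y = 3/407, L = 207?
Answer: -78387 + I*√30088289/2849 ≈ -78387.0 + 1.9253*I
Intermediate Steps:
Y = 3/407 (Y = 3*(1/407) = 3/407 ≈ 0.0073710)
W = -26/7 (W = (26*(-1))/7 = (⅐)*(-26) = -26/7 ≈ -3.7143)
g(y, A) = (-366 + A)*(-148 + y) (g(y, A) = (-148 + y)*(-366 + A) = (-366 + A)*(-148 + y))
k(u) = √(3/407 + u) (k(u) = √(u + 3/407) = √(3/407 + u))
g(641, L) + k(W) = (54168 - 366*641 - 148*207 + 207*641) + √(1221 + 165649*(-26/7))/407 = (54168 - 234606 - 30636 + 132687) + √(1221 - 4306874/7)/407 = -78387 + √(-4298327/7)/407 = -78387 + (I*√30088289/7)/407 = -78387 + I*√30088289/2849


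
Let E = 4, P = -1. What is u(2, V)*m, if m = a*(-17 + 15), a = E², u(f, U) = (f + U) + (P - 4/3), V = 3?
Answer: -256/3 ≈ -85.333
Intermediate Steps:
u(f, U) = -7/3 + U + f (u(f, U) = (f + U) + (-1 - 4/3) = (U + f) + (-1 - 4/3) = (U + f) - 7/3 = -7/3 + U + f)
a = 16 (a = 4² = 16)
m = -32 (m = 16*(-17 + 15) = 16*(-2) = -32)
u(2, V)*m = (-7/3 + 3 + 2)*(-32) = (8/3)*(-32) = -256/3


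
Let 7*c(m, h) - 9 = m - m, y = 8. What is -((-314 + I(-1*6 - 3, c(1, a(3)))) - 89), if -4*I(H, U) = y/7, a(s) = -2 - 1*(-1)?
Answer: 2823/7 ≈ 403.29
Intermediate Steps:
a(s) = -1 (a(s) = -2 + 1 = -1)
c(m, h) = 9/7 (c(m, h) = 9/7 + (m - m)/7 = 9/7 + (⅐)*0 = 9/7 + 0 = 9/7)
I(H, U) = -2/7
-((-314 + I(-1*6 - 3, c(1, a(3)))) - 89) = -((-314 - 2/7) - 89) = -(-2200/7 - 89) = -1*(-2823/7) = 2823/7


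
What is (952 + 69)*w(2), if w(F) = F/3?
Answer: 2042/3 ≈ 680.67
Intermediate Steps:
w(F) = F/3
(952 + 69)*w(2) = (952 + 69)*((⅓)*2) = 1021*(⅔) = 2042/3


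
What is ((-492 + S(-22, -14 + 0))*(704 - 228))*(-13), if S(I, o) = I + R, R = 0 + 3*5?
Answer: 3087812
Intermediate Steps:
R = 15 (R = 0 + 15 = 15)
S(I, o) = 15 + I (S(I, o) = I + 15 = 15 + I)
((-492 + S(-22, -14 + 0))*(704 - 228))*(-13) = ((-492 + (15 - 22))*(704 - 228))*(-13) = ((-492 - 7)*476)*(-13) = -499*476*(-13) = -237524*(-13) = 3087812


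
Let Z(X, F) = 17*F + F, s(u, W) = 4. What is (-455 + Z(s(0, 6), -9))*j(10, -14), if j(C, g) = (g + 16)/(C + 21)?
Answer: -1234/31 ≈ -39.806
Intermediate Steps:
j(C, g) = (16 + g)/(21 + C)
Z(X, F) = 18*F
(-455 + Z(s(0, 6), -9))*j(10, -14) = (-455 + 18*(-9))*((16 - 14)/(21 + 10)) = (-455 - 162)*(2/31) = -617*2/31 = -1234/31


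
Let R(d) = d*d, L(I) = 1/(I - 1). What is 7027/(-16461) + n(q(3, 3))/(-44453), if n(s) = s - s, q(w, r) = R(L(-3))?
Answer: -7027/16461 ≈ -0.42689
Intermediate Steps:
L(I) = 1/(-1 + I)
R(d) = d²
q(w, r) = 1/16 (q(w, r) = (1/(-1 - 3))² = (1/(-4))² = (-¼)² = 1/16)
n(s) = 0
7027/(-16461) + n(q(3, 3))/(-44453) = 7027/(-16461) + 0/(-44453) = 7027*(-1/16461) + 0*(-1/44453) = -7027/16461 + 0 = -7027/16461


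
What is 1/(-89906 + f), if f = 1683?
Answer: -1/88223 ≈ -1.1335e-5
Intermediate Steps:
1/(-89906 + f) = 1/(-89906 + 1683) = 1/(-88223) = -1/88223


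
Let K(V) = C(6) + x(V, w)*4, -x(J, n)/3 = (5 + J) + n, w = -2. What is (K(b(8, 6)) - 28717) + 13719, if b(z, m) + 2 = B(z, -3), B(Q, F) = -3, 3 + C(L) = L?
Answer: -14971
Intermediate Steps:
x(J, n) = -15 - 3*J - 3*n (x(J, n) = -3*((5 + J) + n) = -3*(5 + J + n) = -15 - 3*J - 3*n)
C(L) = -3 + L
b(z, m) = -5 (b(z, m) = -2 - 3 = -5)
K(V) = -33 - 12*V (K(V) = (-3 + 6) + (-15 - 3*V - 3*(-2))*4 = 3 + (-15 - 3*V + 6)*4 = 3 + (-9 - 3*V)*4 = 3 + (-36 - 12*V) = -33 - 12*V)
(K(b(8, 6)) - 28717) + 13719 = ((-33 - 12*(-5)) - 28717) + 13719 = ((-33 + 60) - 28717) + 13719 = (27 - 28717) + 13719 = -28690 + 13719 = -14971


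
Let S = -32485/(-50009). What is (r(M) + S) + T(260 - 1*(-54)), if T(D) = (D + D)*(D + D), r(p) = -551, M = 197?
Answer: 19695226982/50009 ≈ 3.9383e+5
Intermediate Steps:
T(D) = 4*D**2 (T(D) = (2*D)*(2*D) = 4*D**2)
S = 32485/50009 (S = -32485*(-1/50009) = 32485/50009 ≈ 0.64958)
(r(M) + S) + T(260 - 1*(-54)) = (-551 + 32485/50009) + 4*(260 - 1*(-54))**2 = -27522474/50009 + 4*(260 + 54)**2 = -27522474/50009 + 4*314**2 = -27522474/50009 + 4*98596 = -27522474/50009 + 394384 = 19695226982/50009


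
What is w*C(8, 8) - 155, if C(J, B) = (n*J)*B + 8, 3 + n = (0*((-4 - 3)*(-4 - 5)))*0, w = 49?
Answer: -9171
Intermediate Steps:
n = -3 (n = -3 + (0*((-4 - 3)*(-4 - 5)))*0 = -3 + (0*(-7*(-9)))*0 = -3 + (0*63)*0 = -3 + 0*0 = -3 + 0 = -3)
C(J, B) = 8 - 3*B*J (C(J, B) = (-3*J)*B + 8 = -3*B*J + 8 = 8 - 3*B*J)
w*C(8, 8) - 155 = 49*(8 - 3*8*8) - 155 = 49*(8 - 192) - 155 = 49*(-184) - 155 = -9016 - 155 = -9171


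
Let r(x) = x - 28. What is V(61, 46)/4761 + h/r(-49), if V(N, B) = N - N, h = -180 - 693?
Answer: 873/77 ≈ 11.338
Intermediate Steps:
r(x) = -28 + x
h = -873
V(N, B) = 0
V(61, 46)/4761 + h/r(-49) = 0/4761 - 873/(-28 - 49) = 0*(1/4761) - 873/(-77) = 0 - 873*(-1/77) = 0 + 873/77 = 873/77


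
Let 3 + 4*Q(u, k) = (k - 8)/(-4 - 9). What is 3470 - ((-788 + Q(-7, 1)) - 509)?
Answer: 61979/13 ≈ 4767.6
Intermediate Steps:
Q(u, k) = -31/52 - k/52 (Q(u, k) = -¾ + ((k - 8)/(-4 - 9))/4 = -¾ + ((-8 + k)/(-13))/4 = -¾ + ((-8 + k)*(-1/13))/4 = -¾ + (8/13 - k/13)/4 = -¾ + (2/13 - k/52) = -31/52 - k/52)
3470 - ((-788 + Q(-7, 1)) - 509) = 3470 - ((-788 + (-31/52 - 1/52*1)) - 509) = 3470 - ((-788 + (-31/52 - 1/52)) - 509) = 3470 - ((-788 - 8/13) - 509) = 3470 - (-10252/13 - 509) = 3470 - 1*(-16869/13) = 3470 + 16869/13 = 61979/13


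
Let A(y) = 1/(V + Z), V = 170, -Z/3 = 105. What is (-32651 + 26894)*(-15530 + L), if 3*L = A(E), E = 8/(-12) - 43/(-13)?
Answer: 12963902369/145 ≈ 8.9406e+7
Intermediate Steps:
Z = -315 (Z = -3*105 = -315)
E = 103/39 (E = 8*(-1/12) - 43*(-1/13) = -2/3 + 43/13 = 103/39 ≈ 2.6410)
A(y) = -1/145 (A(y) = 1/(170 - 315) = 1/(-145) = -1/145)
L = -1/435 (L = (1/3)*(-1/145) = -1/435 ≈ -0.0022989)
(-32651 + 26894)*(-15530 + L) = (-32651 + 26894)*(-15530 - 1/435) = -5757*(-6755551/435) = 12963902369/145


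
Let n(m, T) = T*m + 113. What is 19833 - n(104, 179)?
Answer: 1104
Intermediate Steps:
n(m, T) = 113 + T*m
19833 - n(104, 179) = 19833 - (113 + 179*104) = 19833 - (113 + 18616) = 19833 - 1*18729 = 19833 - 18729 = 1104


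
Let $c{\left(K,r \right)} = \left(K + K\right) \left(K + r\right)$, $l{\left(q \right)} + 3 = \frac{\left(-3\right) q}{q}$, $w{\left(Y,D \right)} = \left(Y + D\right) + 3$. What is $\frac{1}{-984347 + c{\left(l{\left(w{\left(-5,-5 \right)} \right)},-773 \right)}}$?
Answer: $- \frac{1}{974999} \approx -1.0256 \cdot 10^{-6}$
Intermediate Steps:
$w{\left(Y,D \right)} = 3 + D + Y$ ($w{\left(Y,D \right)} = \left(D + Y\right) + 3 = 3 + D + Y$)
$l{\left(q \right)} = -6$ ($l{\left(q \right)} = -3 + \frac{\left(-3\right) q}{q} = -3 - 3 = -6$)
$c{\left(K,r \right)} = 2 K \left(K + r\right)$
$\frac{1}{-984347 + c{\left(l{\left(w{\left(-5,-5 \right)} \right)},-773 \right)}} = \frac{1}{-984347 + 2 \left(-6\right) \left(-6 - 773\right)} = \frac{1}{-984347 + 2 \left(-6\right) \left(-779\right)} = \frac{1}{-984347 + 9348} = \frac{1}{-974999} = - \frac{1}{974999}$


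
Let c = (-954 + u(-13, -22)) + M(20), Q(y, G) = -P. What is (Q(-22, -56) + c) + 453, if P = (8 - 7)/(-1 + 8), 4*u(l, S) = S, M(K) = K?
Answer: -6813/14 ≈ -486.64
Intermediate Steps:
u(l, S) = S/4
P = 1/7 ≈ 0.14286
Q(y, G) = -1/7 (Q(y, G) = -1*1/7 = -1/7)
c = -1879/2 (c = (-954 + (1/4)*(-22)) + 20 = (-954 - 11/2) + 20 = -1919/2 + 20 = -1879/2 ≈ -939.50)
(Q(-22, -56) + c) + 453 = (-1/7 - 1879/2) + 453 = -13155/14 + 453 = -6813/14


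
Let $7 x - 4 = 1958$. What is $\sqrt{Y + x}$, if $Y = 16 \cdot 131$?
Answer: $\frac{\sqrt{116438}}{7} \approx 48.747$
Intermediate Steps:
$x = \frac{1962}{7}$ ($x = \frac{4}{7} + \frac{1}{7} \cdot 1958 = \frac{4}{7} + \frac{1958}{7} = \frac{1962}{7} \approx 280.29$)
$Y = 2096$
$\sqrt{Y + x} = \sqrt{2096 + \frac{1962}{7}} = \sqrt{\frac{16634}{7}} = \frac{\sqrt{116438}}{7}$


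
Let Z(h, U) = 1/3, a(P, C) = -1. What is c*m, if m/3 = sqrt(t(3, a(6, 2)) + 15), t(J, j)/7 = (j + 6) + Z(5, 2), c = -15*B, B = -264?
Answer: 3960*sqrt(471) ≈ 85942.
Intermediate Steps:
Z(h, U) = 1/3
c = 3960 (c = -15*(-264) = 3960)
t(J, j) = 133/3 + 7*j (t(J, j) = 7*((j + 6) + 1/3) = 7*((6 + j) + 1/3) = 7*(19/3 + j) = 133/3 + 7*j)
m = sqrt(471) (m = 3*sqrt((133/3 + 7*(-1)) + 15) = 3*sqrt((133/3 - 7) + 15) = 3*sqrt(112/3 + 15) = 3*sqrt(157/3) = 3*(sqrt(471)/3) = sqrt(471) ≈ 21.703)
c*m = 3960*sqrt(471)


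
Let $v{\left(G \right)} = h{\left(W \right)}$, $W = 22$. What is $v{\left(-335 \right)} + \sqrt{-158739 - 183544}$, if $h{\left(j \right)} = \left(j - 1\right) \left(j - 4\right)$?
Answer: $378 + i \sqrt{342283} \approx 378.0 + 585.05 i$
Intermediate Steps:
$h{\left(j \right)} = \left(-1 + j\right) \left(-4 + j\right)$
$v{\left(G \right)} = 378$ ($v{\left(G \right)} = 4 + 22^{2} - 110 = 4 + 484 - 110 = 378$)
$v{\left(-335 \right)} + \sqrt{-158739 - 183544} = 378 + \sqrt{-158739 - 183544} = 378 + \sqrt{-342283} = 378 + i \sqrt{342283}$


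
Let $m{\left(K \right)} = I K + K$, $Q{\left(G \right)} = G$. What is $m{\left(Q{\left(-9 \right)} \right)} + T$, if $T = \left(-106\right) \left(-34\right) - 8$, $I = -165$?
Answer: $5072$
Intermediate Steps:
$m{\left(K \right)} = - 164 K$ ($m{\left(K \right)} = - 165 K + K = - 164 K$)
$T = 3596$ ($T = 3604 - 8 = 3596$)
$m{\left(Q{\left(-9 \right)} \right)} + T = \left(-164\right) \left(-9\right) + 3596 = 1476 + 3596 = 5072$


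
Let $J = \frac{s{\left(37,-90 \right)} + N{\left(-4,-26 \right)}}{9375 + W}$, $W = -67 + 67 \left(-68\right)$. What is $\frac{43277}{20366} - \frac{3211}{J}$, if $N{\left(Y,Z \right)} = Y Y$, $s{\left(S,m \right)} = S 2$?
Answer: $- \frac{17264123279}{101830} \approx -1.6954 \cdot 10^{5}$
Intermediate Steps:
$s{\left(S,m \right)} = 2 S$
$N{\left(Y,Z \right)} = Y^{2}$
$W = -4623$ ($W = -67 - 4556 = -4623$)
$J = \frac{5}{264}$ ($J = \frac{2 \cdot 37 + \left(-4\right)^{2}}{9375 - 4623} = \frac{74 + 16}{4752} = 90 \cdot \frac{1}{4752} = \frac{5}{264} \approx 0.018939$)
$\frac{43277}{20366} - \frac{3211}{J} = \frac{43277}{20366} - \frac{3211}{\frac{5}{264}} = 43277 \cdot \frac{1}{20366} - \frac{847704}{5} = \frac{43277}{20366} - \frac{847704}{5} = - \frac{17264123279}{101830}$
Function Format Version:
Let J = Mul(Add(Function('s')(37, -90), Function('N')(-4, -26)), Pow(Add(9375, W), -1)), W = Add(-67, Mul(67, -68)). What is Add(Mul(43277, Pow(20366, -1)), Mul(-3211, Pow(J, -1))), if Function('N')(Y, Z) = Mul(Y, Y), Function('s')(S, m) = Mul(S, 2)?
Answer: Rational(-17264123279, 101830) ≈ -1.6954e+5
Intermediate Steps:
Function('s')(S, m) = Mul(2, S)
Function('N')(Y, Z) = Pow(Y, 2)
W = -4623 (W = Add(-67, -4556) = -4623)
J = Rational(5, 264) (J = Mul(Add(Mul(2, 37), Pow(-4, 2)), Pow(Add(9375, -4623), -1)) = Mul(Add(74, 16), Pow(4752, -1)) = Mul(90, Rational(1, 4752)) = Rational(5, 264) ≈ 0.018939)
Add(Mul(43277, Pow(20366, -1)), Mul(-3211, Pow(J, -1))) = Add(Mul(43277, Pow(20366, -1)), Mul(-3211, Pow(Rational(5, 264), -1))) = Add(Mul(43277, Rational(1, 20366)), Mul(-3211, Rational(264, 5))) = Add(Rational(43277, 20366), Rational(-847704, 5)) = Rational(-17264123279, 101830)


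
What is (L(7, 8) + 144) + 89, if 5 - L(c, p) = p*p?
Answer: 174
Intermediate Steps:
L(c, p) = 5 - p**2 (L(c, p) = 5 - p*p = 5 - p**2)
(L(7, 8) + 144) + 89 = ((5 - 1*8**2) + 144) + 89 = ((5 - 1*64) + 144) + 89 = ((5 - 64) + 144) + 89 = (-59 + 144) + 89 = 85 + 89 = 174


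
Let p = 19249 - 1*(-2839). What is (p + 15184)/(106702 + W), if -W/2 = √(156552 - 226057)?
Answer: 497124618/1423199353 + 9318*I*√69505/1423199353 ≈ 0.3493 + 0.0017261*I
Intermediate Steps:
p = 22088 (p = 19249 + 2839 = 22088)
W = -2*I*√69505 (W = -2*√(156552 - 226057) = -2*I*√69505 ≈ -527.28*I)
(p + 15184)/(106702 + W) = (22088 + 15184)/(106702 - 2*I*√69505) = 37272/(106702 - 2*I*√69505)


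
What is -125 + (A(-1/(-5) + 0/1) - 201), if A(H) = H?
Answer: -1629/5 ≈ -325.80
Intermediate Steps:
-125 + (A(-1/(-5) + 0/1) - 201) = -125 + ((-1/(-5) + 0/1) - 201) = -125 + ((-1*(-1/5) + 0*1) - 201) = -125 + ((1/5 + 0) - 201) = -125 + (1/5 - 201) = -125 - 1004/5 = -1629/5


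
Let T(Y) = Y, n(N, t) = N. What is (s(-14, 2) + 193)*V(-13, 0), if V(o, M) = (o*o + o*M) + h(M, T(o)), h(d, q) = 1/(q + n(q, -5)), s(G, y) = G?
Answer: 786347/26 ≈ 30244.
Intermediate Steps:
h(d, q) = 1/(2*q) (h(d, q) = 1/(q + q) = 1/(2*q))
V(o, M) = o**2 + 1/(2*o) + M*o (V(o, M) = (o*o + o*M) + 1/(2*o) = (o**2 + M*o) + 1/(2*o) = o**2 + 1/(2*o) + M*o)
(s(-14, 2) + 193)*V(-13, 0) = (-14 + 193)*((-13)**2 + (1/2)/(-13) + 0*(-13)) = 179*(169 + (1/2)*(-1/13) + 0) = 179*(169 - 1/26 + 0) = 179*(4393/26) = 786347/26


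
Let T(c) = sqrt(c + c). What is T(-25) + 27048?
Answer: 27048 + 5*I*sqrt(2) ≈ 27048.0 + 7.0711*I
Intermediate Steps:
T(c) = sqrt(2)*sqrt(c) (T(c) = sqrt(2*c) = sqrt(2)*sqrt(c))
T(-25) + 27048 = sqrt(2)*sqrt(-25) + 27048 = sqrt(2)*(5*I) + 27048 = 5*I*sqrt(2) + 27048 = 27048 + 5*I*sqrt(2)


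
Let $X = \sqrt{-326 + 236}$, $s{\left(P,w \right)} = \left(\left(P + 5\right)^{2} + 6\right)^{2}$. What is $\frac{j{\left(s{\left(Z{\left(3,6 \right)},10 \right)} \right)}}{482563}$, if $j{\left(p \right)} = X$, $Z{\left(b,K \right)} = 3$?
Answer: $\frac{3 i \sqrt{10}}{482563} \approx 1.9659 \cdot 10^{-5} i$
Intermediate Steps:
$s{\left(P,w \right)} = \left(6 + \left(5 + P\right)^{2}\right)^{2}$ ($s{\left(P,w \right)} = \left(\left(5 + P\right)^{2} + 6\right)^{2} = \left(6 + \left(5 + P\right)^{2}\right)^{2}$)
$X = 3 i \sqrt{10}$ ($X = \sqrt{-90} = 3 i \sqrt{10} \approx 9.4868 i$)
$j{\left(p \right)} = 3 i \sqrt{10}$
$\frac{j{\left(s{\left(Z{\left(3,6 \right)},10 \right)} \right)}}{482563} = \frac{3 i \sqrt{10}}{482563}$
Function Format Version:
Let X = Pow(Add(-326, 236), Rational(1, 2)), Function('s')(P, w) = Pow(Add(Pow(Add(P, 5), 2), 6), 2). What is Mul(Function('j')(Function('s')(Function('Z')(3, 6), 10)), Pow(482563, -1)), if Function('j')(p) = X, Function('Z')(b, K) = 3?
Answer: Mul(Rational(3, 482563), I, Pow(10, Rational(1, 2))) ≈ Mul(1.9659e-5, I)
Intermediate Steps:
Function('s')(P, w) = Pow(Add(6, Pow(Add(5, P), 2)), 2) (Function('s')(P, w) = Pow(Add(Pow(Add(5, P), 2), 6), 2) = Pow(Add(6, Pow(Add(5, P), 2)), 2))
X = Mul(3, I, Pow(10, Rational(1, 2))) (X = Pow(-90, Rational(1, 2)) = Mul(3, I, Pow(10, Rational(1, 2))) ≈ Mul(9.4868, I))
Function('j')(p) = Mul(3, I, Pow(10, Rational(1, 2)))
Mul(Function('j')(Function('s')(Function('Z')(3, 6), 10)), Pow(482563, -1)) = Mul(Mul(3, I, Pow(10, Rational(1, 2))), Pow(482563, -1)) = Mul(Mul(3, I, Pow(10, Rational(1, 2))), Rational(1, 482563)) = Mul(Rational(3, 482563), I, Pow(10, Rational(1, 2)))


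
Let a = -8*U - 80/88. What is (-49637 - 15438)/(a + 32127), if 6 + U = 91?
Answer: -715825/345907 ≈ -2.0694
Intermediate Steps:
U = 85 (U = -6 + 91 = 85)
a = -7490/11 (a = -8*85 - 80/88 = -680 - 80*1/88 = -680 - 10/11 = -7490/11 ≈ -680.91)
(-49637 - 15438)/(a + 32127) = (-49637 - 15438)/(-7490/11 + 32127) = -65075/345907/11 = -65075*11/345907 = -715825/345907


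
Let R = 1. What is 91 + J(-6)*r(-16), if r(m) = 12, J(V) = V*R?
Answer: 19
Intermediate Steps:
J(V) = V (J(V) = V*1 = V)
91 + J(-6)*r(-16) = 91 - 6*12 = 91 - 72 = 19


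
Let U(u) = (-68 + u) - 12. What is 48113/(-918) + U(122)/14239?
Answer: -685042451/13071402 ≈ -52.408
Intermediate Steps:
U(u) = -80 + u
48113/(-918) + U(122)/14239 = 48113/(-918) + (-80 + 122)/14239 = 48113*(-1/918) + 42*(1/14239) = -48113/918 + 42/14239 = -685042451/13071402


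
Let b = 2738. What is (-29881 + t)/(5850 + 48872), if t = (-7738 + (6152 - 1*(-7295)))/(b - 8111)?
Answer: -26759387/49003551 ≈ -0.54607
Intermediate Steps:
t = -1903/1791 (t = (-7738 + (6152 - 1*(-7295)))/(2738 - 8111) = (-7738 + (6152 + 7295))/(-5373) = (-7738 + 13447)*(-1/5373) = 5709*(-1/5373) = -1903/1791 ≈ -1.0625)
(-29881 + t)/(5850 + 48872) = (-29881 - 1903/1791)/(5850 + 48872) = -53518774/1791/54722 = -53518774/1791*1/54722 = -26759387/49003551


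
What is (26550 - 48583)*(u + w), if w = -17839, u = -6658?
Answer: 539742401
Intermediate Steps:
(26550 - 48583)*(u + w) = (26550 - 48583)*(-6658 - 17839) = -22033*(-24497) = 539742401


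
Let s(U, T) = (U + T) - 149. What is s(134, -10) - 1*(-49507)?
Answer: 49482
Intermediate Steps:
s(U, T) = -149 + T + U (s(U, T) = (T + U) - 149 = -149 + T + U)
s(134, -10) - 1*(-49507) = (-149 - 10 + 134) - 1*(-49507) = -25 + 49507 = 49482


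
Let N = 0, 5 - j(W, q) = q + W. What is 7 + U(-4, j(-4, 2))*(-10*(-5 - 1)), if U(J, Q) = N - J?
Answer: 247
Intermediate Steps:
j(W, q) = 5 - W - q (j(W, q) = 5 - (q + W) = 5 - (W + q) = 5 + (-W - q) = 5 - W - q)
U(J, Q) = -J (U(J, Q) = 0 - J = -J)
7 + U(-4, j(-4, 2))*(-10*(-5 - 1)) = 7 + (-1*(-4))*(-10*(-5 - 1)) = 7 + 4*(-10*(-6)) = 7 + 4*60 = 7 + 240 = 247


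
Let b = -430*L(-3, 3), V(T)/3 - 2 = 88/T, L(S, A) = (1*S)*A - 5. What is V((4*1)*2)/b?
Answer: 39/6020 ≈ 0.0064784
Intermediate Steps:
L(S, A) = -5 + A*S (L(S, A) = S*A - 5 = A*S - 5 = -5 + A*S)
V(T) = 6 + 264/T (V(T) = 6 + 3*(88/T) = 6 + 264/T)
b = 6020 (b = -430*(-5 + 3*(-3)) = -430*(-5 - 9) = -430*(-14) = 6020)
V((4*1)*2)/b = (6 + 264/(((4*1)*2)))/6020 = (6 + 264/((4*2)))*(1/6020) = (6 + 264/8)*(1/6020) = (6 + 264*(1/8))*(1/6020) = (6 + 33)*(1/6020) = 39*(1/6020) = 39/6020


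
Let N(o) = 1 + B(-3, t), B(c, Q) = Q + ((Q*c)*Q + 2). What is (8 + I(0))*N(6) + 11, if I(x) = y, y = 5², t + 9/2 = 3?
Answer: -649/4 ≈ -162.25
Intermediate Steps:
t = -3/2 (t = -9/2 + 3 = -3/2 ≈ -1.5000)
B(c, Q) = 2 + Q + c*Q² (B(c, Q) = Q + (c*Q² + 2) = Q + (2 + c*Q²) = 2 + Q + c*Q²)
y = 25
N(o) = -21/4 (N(o) = 1 + (2 - 3/2 - 3*(-3/2)²) = 1 + (2 - 3/2 - 3*9/4) = 1 + (2 - 3/2 - 27/4) = 1 - 25/4 = -21/4)
I(x) = 25
(8 + I(0))*N(6) + 11 = (8 + 25)*(-21/4) + 11 = 33*(-21/4) + 11 = -693/4 + 11 = -649/4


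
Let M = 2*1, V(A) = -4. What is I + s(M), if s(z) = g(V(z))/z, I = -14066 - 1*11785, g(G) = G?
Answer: -25853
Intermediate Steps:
M = 2
I = -25851 (I = -14066 - 11785 = -25851)
s(z) = -4/z
I + s(M) = -25851 - 4/2 = -25851 - 4*½ = -25851 - 2 = -25853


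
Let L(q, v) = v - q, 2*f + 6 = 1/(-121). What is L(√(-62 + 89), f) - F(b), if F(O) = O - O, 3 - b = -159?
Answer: -727/242 - 3*√3 ≈ -8.2003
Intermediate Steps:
f = -727/242 (f = -3 + (½)/(-121) = -3 + (½)*(-1/121) = -3 - 1/242 = -727/242 ≈ -3.0041)
b = 162 (b = 3 - 1*(-159) = 3 + 159 = 162)
F(O) = 0
L(√(-62 + 89), f) - F(b) = (-727/242 - √(-62 + 89)) - 1*0 = (-727/242 - √27) + 0 = (-727/242 - 3*√3) + 0 = -727/242 - 3*√3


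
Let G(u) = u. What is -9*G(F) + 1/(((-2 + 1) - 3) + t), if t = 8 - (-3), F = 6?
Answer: -377/7 ≈ -53.857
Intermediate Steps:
t = 11 (t = 8 - 1*(-3) = 8 + 3 = 11)
-9*G(F) + 1/(((-2 + 1) - 3) + t) = -9*6 + 1/(((-2 + 1) - 3) + 11) = -54 + 1/((-1 - 3) + 11) = -54 + 1/(-4 + 11) = -54 + 1/7 = -54 + ⅐ = -377/7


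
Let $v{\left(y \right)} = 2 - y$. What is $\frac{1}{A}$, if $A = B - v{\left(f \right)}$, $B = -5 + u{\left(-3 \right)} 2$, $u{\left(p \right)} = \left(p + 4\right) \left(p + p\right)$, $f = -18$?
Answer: $- \frac{1}{37} \approx -0.027027$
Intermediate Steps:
$u{\left(p \right)} = 2 p \left(4 + p\right)$ ($u{\left(p \right)} = \left(4 + p\right) 2 p = 2 p \left(4 + p\right)$)
$B = -17$ ($B = -5 + 2 \left(-3\right) \left(4 - 3\right) 2 = -5 + 2 \left(-3\right) 1 \cdot 2 = -5 - 12 = -17$)
$A = -37$ ($A = -17 - \left(2 - -18\right) = -17 - \left(2 + 18\right) = -17 - 20 = -37$)
$\frac{1}{A} = \frac{1}{-37} = - \frac{1}{37}$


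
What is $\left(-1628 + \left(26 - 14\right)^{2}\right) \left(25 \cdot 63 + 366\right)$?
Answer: $-2880444$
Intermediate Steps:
$\left(-1628 + \left(26 - 14\right)^{2}\right) \left(25 \cdot 63 + 366\right) = \left(-1628 + 12^{2}\right) \left(1575 + 366\right) = \left(-1628 + 144\right) 1941 = \left(-1484\right) 1941 = -2880444$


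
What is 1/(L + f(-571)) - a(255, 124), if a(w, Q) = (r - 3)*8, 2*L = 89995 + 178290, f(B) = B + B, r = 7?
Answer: -8512030/266001 ≈ -32.000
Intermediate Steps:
f(B) = 2*B
L = 268285/2 (L = (89995 + 178290)/2 = (½)*268285 = 268285/2 ≈ 1.3414e+5)
a(w, Q) = 32 (a(w, Q) = (7 - 3)*8 = 4*8 = 32)
1/(L + f(-571)) - a(255, 124) = 1/(268285/2 + 2*(-571)) - 1*32 = 1/(268285/2 - 1142) - 32 = 1/(266001/2) - 32 = 2/266001 - 32 = -8512030/266001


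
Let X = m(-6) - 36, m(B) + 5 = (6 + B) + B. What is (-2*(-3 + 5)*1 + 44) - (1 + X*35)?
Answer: 1684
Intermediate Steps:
m(B) = 1 + 2*B (m(B) = -5 + ((6 + B) + B) = -5 + (6 + 2*B) = 1 + 2*B)
X = -47 (X = (1 + 2*(-6)) - 36 = (1 - 12) - 36 = -11 - 36 = -47)
(-2*(-3 + 5)*1 + 44) - (1 + X*35) = (-2*(-3 + 5)*1 + 44) - (1 - 47*35) = (-2*2*1 + 44) - (1 - 1645) = (-4*1 + 44) - 1*(-1644) = (-4 + 44) + 1644 = 40 + 1644 = 1684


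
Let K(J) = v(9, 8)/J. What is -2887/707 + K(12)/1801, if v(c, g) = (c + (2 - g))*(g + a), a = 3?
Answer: -20790171/5093228 ≈ -4.0819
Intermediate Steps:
v(c, g) = (3 + g)*(2 + c - g) (v(c, g) = (c + (2 - g))*(g + 3) = (2 + c - g)*(3 + g) = (3 + g)*(2 + c - g))
K(J) = 33/J (K(J) = (6 - 1*8 - 1*8² + 3*9 + 9*8)/J = (6 - 8 - 1*64 + 27 + 72)/J = (6 - 8 - 64 + 27 + 72)/J = 33/J)
-2887/707 + K(12)/1801 = -2887/707 + (33/12)/1801 = -2887*1/707 + (33*(1/12))*(1/1801) = -2887/707 + (11/4)*(1/1801) = -2887/707 + 11/7204 = -20790171/5093228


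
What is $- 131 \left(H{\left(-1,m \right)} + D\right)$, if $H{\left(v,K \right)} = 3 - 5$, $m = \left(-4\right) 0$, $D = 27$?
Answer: $-3275$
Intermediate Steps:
$m = 0$
$H{\left(v,K \right)} = -2$
$- 131 \left(H{\left(-1,m \right)} + D\right) = - 131 \left(-2 + 27\right) = \left(-131\right) 25 = -3275$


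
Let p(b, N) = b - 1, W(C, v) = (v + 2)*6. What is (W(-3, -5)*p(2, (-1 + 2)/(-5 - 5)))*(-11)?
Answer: 198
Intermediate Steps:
W(C, v) = 12 + 6*v (W(C, v) = (2 + v)*6 = 12 + 6*v)
p(b, N) = -1 + b
(W(-3, -5)*p(2, (-1 + 2)/(-5 - 5)))*(-11) = ((12 + 6*(-5))*(-1 + 2))*(-11) = ((12 - 30)*1)*(-11) = -18*1*(-11) = -18*(-11) = 198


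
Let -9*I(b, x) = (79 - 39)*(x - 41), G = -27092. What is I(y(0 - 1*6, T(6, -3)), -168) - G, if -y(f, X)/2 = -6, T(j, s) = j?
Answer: 252188/9 ≈ 28021.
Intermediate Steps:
y(f, X) = 12 (y(f, X) = -2*(-6) = 12)
I(b, x) = 1640/9 - 40*x/9 (I(b, x) = -(79 - 39)*(x - 41)/9 = -40*(-41 + x)/9 = -(-1640 + 40*x)/9 = 1640/9 - 40*x/9)
I(y(0 - 1*6, T(6, -3)), -168) - G = (1640/9 - 40/9*(-168)) - 1*(-27092) = (1640/9 + 2240/3) + 27092 = 8360/9 + 27092 = 252188/9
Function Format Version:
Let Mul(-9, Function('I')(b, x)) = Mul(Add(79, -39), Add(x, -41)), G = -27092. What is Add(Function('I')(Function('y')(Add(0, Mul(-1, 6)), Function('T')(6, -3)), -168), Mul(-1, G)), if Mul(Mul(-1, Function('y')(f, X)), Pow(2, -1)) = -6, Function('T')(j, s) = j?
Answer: Rational(252188, 9) ≈ 28021.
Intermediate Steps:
Function('y')(f, X) = 12 (Function('y')(f, X) = Mul(-2, -6) = 12)
Function('I')(b, x) = Add(Rational(1640, 9), Mul(Rational(-40, 9), x)) (Function('I')(b, x) = Mul(Rational(-1, 9), Mul(Add(79, -39), Add(x, -41))) = Mul(Rational(-1, 9), Mul(40, Add(-41, x))) = Mul(Rational(-1, 9), Add(-1640, Mul(40, x))) = Add(Rational(1640, 9), Mul(Rational(-40, 9), x)))
Add(Function('I')(Function('y')(Add(0, Mul(-1, 6)), Function('T')(6, -3)), -168), Mul(-1, G)) = Add(Add(Rational(1640, 9), Mul(Rational(-40, 9), -168)), Mul(-1, -27092)) = Add(Add(Rational(1640, 9), Rational(2240, 3)), 27092) = Add(Rational(8360, 9), 27092) = Rational(252188, 9)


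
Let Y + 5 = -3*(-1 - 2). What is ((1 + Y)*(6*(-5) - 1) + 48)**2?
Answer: 11449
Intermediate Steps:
Y = 4 (Y = -5 - 3*(-1 - 2) = -5 - 3*(-3) = -5 + 9 = 4)
((1 + Y)*(6*(-5) - 1) + 48)**2 = ((1 + 4)*(6*(-5) - 1) + 48)**2 = (5*(-30 - 1) + 48)**2 = (5*(-31) + 48)**2 = (-155 + 48)**2 = (-107)**2 = 11449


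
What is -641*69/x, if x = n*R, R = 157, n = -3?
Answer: 14743/157 ≈ 93.904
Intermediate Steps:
x = -471 (x = -3*157 = -471)
-641*69/x = -641/((-471/69)) = -641/((-471*1/69)) = -641/(-157/23) = -641*(-23/157) = 14743/157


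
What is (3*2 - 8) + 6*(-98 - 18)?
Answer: -698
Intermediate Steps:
(3*2 - 8) + 6*(-98 - 18) = (6 - 8) + 6*(-116) = -2 - 696 = -698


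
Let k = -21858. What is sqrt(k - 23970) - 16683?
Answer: -16683 + 6*I*sqrt(1273) ≈ -16683.0 + 214.07*I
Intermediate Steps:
sqrt(k - 23970) - 16683 = sqrt(-21858 - 23970) - 16683 = sqrt(-45828) - 16683 = 6*I*sqrt(1273) - 16683 = -16683 + 6*I*sqrt(1273)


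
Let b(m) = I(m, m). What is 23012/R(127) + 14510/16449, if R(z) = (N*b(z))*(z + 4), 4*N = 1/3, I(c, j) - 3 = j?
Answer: 2394698978/140063235 ≈ 17.097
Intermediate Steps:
I(c, j) = 3 + j
b(m) = 3 + m
N = 1/12 (N = (¼)/3 = (¼)*(⅓) = 1/12 ≈ 0.083333)
R(z) = (4 + z)*(¼ + z/12) (R(z) = ((3 + z)/12)*(z + 4) = (¼ + z/12)*(4 + z) = (4 + z)*(¼ + z/12))
23012/R(127) + 14510/16449 = 23012/(((3 + 127)*(4 + 127)/12)) + 14510/16449 = 23012/(((1/12)*130*131)) + 14510*(1/16449) = 23012/(8515/6) + 14510/16449 = 23012*(6/8515) + 14510/16449 = 138072/8515 + 14510/16449 = 2394698978/140063235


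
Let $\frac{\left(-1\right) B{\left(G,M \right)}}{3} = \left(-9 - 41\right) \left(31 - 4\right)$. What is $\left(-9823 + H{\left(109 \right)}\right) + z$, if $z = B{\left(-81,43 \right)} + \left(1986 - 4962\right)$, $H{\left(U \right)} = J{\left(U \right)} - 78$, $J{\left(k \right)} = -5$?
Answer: $-8832$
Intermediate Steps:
$B{\left(G,M \right)} = 4050$ ($B{\left(G,M \right)} = - 3 \left(-9 - 41\right) \left(31 - 4\right) = - 3 \left(\left(-50\right) 27\right) = \left(-3\right) \left(-1350\right) = 4050$)
$H{\left(U \right)} = -83$ ($H{\left(U \right)} = -5 - 78 = -83$)
$z = 1074$ ($z = 4050 + \left(1986 - 4962\right) = 4050 - 2976 = 1074$)
$\left(-9823 + H{\left(109 \right)}\right) + z = \left(-9823 - 83\right) + 1074 = -9906 + 1074 = -8832$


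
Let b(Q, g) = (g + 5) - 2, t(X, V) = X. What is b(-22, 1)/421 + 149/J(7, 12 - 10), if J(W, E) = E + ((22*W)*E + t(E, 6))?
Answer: 63977/131352 ≈ 0.48707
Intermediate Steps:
b(Q, g) = 3 + g (b(Q, g) = (5 + g) - 2 = 3 + g)
J(W, E) = 2*E + 22*E*W (J(W, E) = E + ((22*W)*E + E) = E + (22*E*W + E) = E + (E + 22*E*W) = 2*E + 22*E*W)
b(-22, 1)/421 + 149/J(7, 12 - 10) = (3 + 1)/421 + 149/((2*(12 - 10)*(1 + 11*7))) = 4*(1/421) + 149/((2*2*(1 + 77))) = 4/421 + 149/((2*2*78)) = 4/421 + 149/312 = 63977/131352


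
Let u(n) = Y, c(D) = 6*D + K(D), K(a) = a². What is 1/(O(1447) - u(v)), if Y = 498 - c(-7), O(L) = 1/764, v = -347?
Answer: -764/375123 ≈ -0.0020367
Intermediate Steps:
O(L) = 1/764
c(D) = D² + 6*D (c(D) = 6*D + D² = D² + 6*D)
Y = 491 (Y = 498 - (-7)*(6 - 7) = 498 - (-7)*(-1) = 498 - 1*7 = 498 - 7 = 491)
u(n) = 491
1/(O(1447) - u(v)) = 1/(1/764 - 1*491) = 1/(1/764 - 491) = 1/(-375123/764) = -764/375123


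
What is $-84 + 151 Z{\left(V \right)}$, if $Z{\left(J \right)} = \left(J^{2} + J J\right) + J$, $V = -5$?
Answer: $6711$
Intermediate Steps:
$Z{\left(J \right)} = J + 2 J^{2}$ ($Z{\left(J \right)} = \left(J^{2} + J^{2}\right) + J = 2 J^{2} + J = J + 2 J^{2}$)
$-84 + 151 Z{\left(V \right)} = -84 + 151 \left(- 5 \left(1 + 2 \left(-5\right)\right)\right) = -84 + 151 \left(- 5 \left(1 - 10\right)\right) = -84 + 151 \left(\left(-5\right) \left(-9\right)\right) = -84 + 151 \cdot 45 = -84 + 6795 = 6711$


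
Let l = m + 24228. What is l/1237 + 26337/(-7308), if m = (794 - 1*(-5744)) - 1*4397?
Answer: 53375261/3013332 ≈ 17.713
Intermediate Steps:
m = 2141 (m = (794 + 5744) - 4397 = 6538 - 4397 = 2141)
l = 26369 (l = 2141 + 24228 = 26369)
l/1237 + 26337/(-7308) = 26369/1237 + 26337/(-7308) = 26369*(1/1237) + 26337*(-1/7308) = 26369/1237 - 8779/2436 = 53375261/3013332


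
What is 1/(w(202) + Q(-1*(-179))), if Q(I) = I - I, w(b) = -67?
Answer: -1/67 ≈ -0.014925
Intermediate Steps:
Q(I) = 0
1/(w(202) + Q(-1*(-179))) = 1/(-67 + 0) = 1/(-67) = -1/67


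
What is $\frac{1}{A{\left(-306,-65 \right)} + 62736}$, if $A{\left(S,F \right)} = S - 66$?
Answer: $\frac{1}{62364} \approx 1.6035 \cdot 10^{-5}$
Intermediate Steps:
$A{\left(S,F \right)} = -66 + S$
$\frac{1}{A{\left(-306,-65 \right)} + 62736} = \frac{1}{\left(-66 - 306\right) + 62736} = \frac{1}{-372 + 62736} = \frac{1}{62364}$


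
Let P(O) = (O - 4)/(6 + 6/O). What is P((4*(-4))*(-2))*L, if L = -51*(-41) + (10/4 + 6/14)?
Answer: 85280/9 ≈ 9475.6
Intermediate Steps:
P(O) = (-4 + O)/(6 + 6/O)
L = 29315/14 (L = 2091 + (10*(¼) + 6*(1/14)) = 2091 + (5/2 + 3/7) = 2091 + 41/14 = 29315/14 ≈ 2093.9)
P((4*(-4))*(-2))*L = (((4*(-4))*(-2))*(-4 + (4*(-4))*(-2))/(6*(1 + (4*(-4))*(-2))))*(29315/14) = ((-16*(-2))*(-4 - 16*(-2))/(6*(1 - 16*(-2))))*(29315/14) = ((⅙)*32*(-4 + 32)/(1 + 32))*(29315/14) = ((⅙)*32*28/33)*(29315/14) = ((⅙)*32*(1/33)*28)*(29315/14) = (448/99)*(29315/14) = 85280/9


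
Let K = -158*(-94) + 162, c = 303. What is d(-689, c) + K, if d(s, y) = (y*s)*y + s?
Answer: -63242076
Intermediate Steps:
K = 15014 (K = 14852 + 162 = 15014)
d(s, y) = s + s*y**2 (d(s, y) = (s*y)*y + s = s*y**2 + s = s + s*y**2)
d(-689, c) + K = -689*(1 + 303**2) + 15014 = -689*(1 + 91809) + 15014 = -689*91810 + 15014 = -63257090 + 15014 = -63242076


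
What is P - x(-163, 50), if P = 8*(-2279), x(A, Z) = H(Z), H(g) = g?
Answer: -18282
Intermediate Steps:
x(A, Z) = Z
P = -18232
P - x(-163, 50) = -18232 - 1*50 = -18232 - 50 = -18282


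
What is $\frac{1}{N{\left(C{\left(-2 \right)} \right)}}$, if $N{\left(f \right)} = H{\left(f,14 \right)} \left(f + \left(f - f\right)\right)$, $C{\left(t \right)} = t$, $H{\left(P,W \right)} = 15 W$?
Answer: $- \frac{1}{420} \approx -0.002381$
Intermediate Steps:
$N{\left(f \right)} = 210 f$ ($N{\left(f \right)} = 15 \cdot 14 \left(f + \left(f - f\right)\right) = 210 \left(f + 0\right) = 210 f$)
$\frac{1}{N{\left(C{\left(-2 \right)} \right)}} = \frac{1}{210 \left(-2\right)} = \frac{1}{-420} = - \frac{1}{420}$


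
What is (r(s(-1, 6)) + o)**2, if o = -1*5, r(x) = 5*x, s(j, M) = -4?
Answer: 625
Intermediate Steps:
o = -5
(r(s(-1, 6)) + o)**2 = (5*(-4) - 5)**2 = (-20 - 5)**2 = (-25)**2 = 625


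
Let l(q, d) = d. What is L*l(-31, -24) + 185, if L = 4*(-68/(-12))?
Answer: -359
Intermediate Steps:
L = 68/3 (L = 4*(-68*(-1/12)) = 4*(17/3) = 68/3 ≈ 22.667)
L*l(-31, -24) + 185 = (68/3)*(-24) + 185 = -544 + 185 = -359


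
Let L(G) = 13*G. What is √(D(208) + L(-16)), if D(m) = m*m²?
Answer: 12*√62491 ≈ 2999.8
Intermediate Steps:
D(m) = m³
√(D(208) + L(-16)) = √(208³ + 13*(-16)) = √(8998912 - 208) = √8998704 = 12*√62491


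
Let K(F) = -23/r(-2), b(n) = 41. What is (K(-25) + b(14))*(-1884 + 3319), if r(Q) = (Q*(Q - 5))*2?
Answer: 230625/4 ≈ 57656.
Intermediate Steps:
r(Q) = 2*Q*(-5 + Q) (r(Q) = (Q*(-5 + Q))*2 = 2*Q*(-5 + Q))
K(F) = -23/28 (K(F) = -23*(-1/(4*(-5 - 2))) = -23/(2*(-2)*(-7)) = -23/28)
(K(-25) + b(14))*(-1884 + 3319) = (-23/28 + 41)*(-1884 + 3319) = (1125/28)*1435 = 230625/4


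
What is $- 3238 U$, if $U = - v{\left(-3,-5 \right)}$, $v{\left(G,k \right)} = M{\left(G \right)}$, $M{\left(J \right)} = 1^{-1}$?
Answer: $3238$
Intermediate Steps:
$M{\left(J \right)} = 1$
$v{\left(G,k \right)} = 1$
$U = -1$ ($U = \left(-1\right) 1 = -1$)
$- 3238 U = \left(-3238\right) \left(-1\right) = 3238$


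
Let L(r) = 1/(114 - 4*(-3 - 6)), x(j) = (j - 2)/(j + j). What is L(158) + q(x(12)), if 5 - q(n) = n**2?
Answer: 17399/3600 ≈ 4.8331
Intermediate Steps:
x(j) = (-2 + j)/(2*j) (x(j) = (-2 + j)/((2*j)) = (-2 + j)*(1/(2*j)) = (-2 + j)/(2*j))
q(n) = 5 - n**2
L(r) = 1/150 (L(r) = 1/(114 - 4*(-9)) = 1/(114 + 36) = 1/150)
L(158) + q(x(12)) = 1/150 + (5 - ((1/2)*(-2 + 12)/12)**2) = 1/150 + (5 - ((1/2)*(1/12)*10)**2) = 1/150 + (5 - (5/12)**2) = 1/150 + (5 - 1*25/144) = 1/150 + (5 - 25/144) = 1/150 + 695/144 = 17399/3600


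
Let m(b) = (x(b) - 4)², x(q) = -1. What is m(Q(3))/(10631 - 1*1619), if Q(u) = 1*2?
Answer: 25/9012 ≈ 0.0027741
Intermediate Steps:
Q(u) = 2
m(b) = 25 (m(b) = (-1 - 4)² = (-5)² = 25)
m(Q(3))/(10631 - 1*1619) = 25/(10631 - 1*1619) = 25/(10631 - 1619) = 25/9012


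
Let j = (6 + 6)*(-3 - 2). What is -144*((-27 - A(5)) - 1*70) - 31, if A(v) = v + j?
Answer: 6017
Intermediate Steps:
j = -60 (j = 12*(-5) = -60)
A(v) = -60 + v (A(v) = v - 60 = -60 + v)
-144*((-27 - A(5)) - 1*70) - 31 = -144*((-27 - (-60 + 5)) - 1*70) - 31 = -144*((-27 - 1*(-55)) - 70) - 31 = -144*((-27 + 55) - 70) - 31 = -144*(28 - 70) - 31 = -144*(-42) - 31 = 6048 - 31 = 6017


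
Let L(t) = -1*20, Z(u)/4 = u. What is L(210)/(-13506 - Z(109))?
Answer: 10/6971 ≈ 0.0014345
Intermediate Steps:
Z(u) = 4*u
L(t) = -20
L(210)/(-13506 - Z(109)) = -20/(-13506 - 4*109) = -20/(-13506 - 1*436) = -20/(-13506 - 436) = -20/(-13942) = -20*(-1/13942) = 10/6971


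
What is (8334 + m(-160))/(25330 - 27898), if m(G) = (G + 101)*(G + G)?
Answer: -13607/1284 ≈ -10.597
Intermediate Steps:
m(G) = 2*G*(101 + G) (m(G) = (101 + G)*(2*G) = 2*G*(101 + G))
(8334 + m(-160))/(25330 - 27898) = (8334 + 2*(-160)*(101 - 160))/(25330 - 27898) = (8334 + 2*(-160)*(-59))/(-2568) = (8334 + 18880)*(-1/2568) = 27214*(-1/2568) = -13607/1284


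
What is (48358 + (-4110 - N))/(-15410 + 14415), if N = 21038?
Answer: -4642/199 ≈ -23.327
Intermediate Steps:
(48358 + (-4110 - N))/(-15410 + 14415) = (48358 + (-4110 - 1*21038))/(-15410 + 14415) = (48358 + (-4110 - 21038))/(-995) = (48358 - 25148)*(-1/995) = 23210*(-1/995) = -4642/199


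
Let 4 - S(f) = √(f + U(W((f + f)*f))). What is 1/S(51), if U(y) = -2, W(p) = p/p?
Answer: -⅓ ≈ -0.33333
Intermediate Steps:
W(p) = 1
S(f) = 4 - √(-2 + f) (S(f) = 4 - √(f - 2) = 4 - √(-2 + f))
1/S(51) = 1/(4 - √(-2 + 51)) = 1/(4 - √49) = 1/(4 - 1*7) = 1/(4 - 7) = 1/(-3) = -⅓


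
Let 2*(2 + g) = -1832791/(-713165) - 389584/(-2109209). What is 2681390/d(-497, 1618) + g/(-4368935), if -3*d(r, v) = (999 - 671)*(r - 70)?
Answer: 463726175279408540242637/10721048770673812386900 ≈ 43.254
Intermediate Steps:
g = -98593642119/158338319630 (g = -2 + (-1832791/(-713165) - 389584/(-2109209))/2 = -2 + (-1832791*(-1/713165) - 389584*(-1/2109209))/2 = -2 + (1832791/713165 + 389584/2109209)/2 = -2 + (½)*(218082997141/79169159815) = -2 + 218082997141/158338319630 = -98593642119/158338319630 ≈ -0.62268)
d(r, v) = 22960/3 - 328*r/3 (d(r, v) = -(999 - 671)*(r - 70)/3 = -328*(-70 + r)/3 = -(-22960 + 328*r)/3 = 22960/3 - 328*r/3)
2681390/d(-497, 1618) + g/(-4368935) = 2681390/(22960/3 - 328/3*(-497)) - 98593642119/158338319630/(-4368935) = 2681390/(22960/3 + 163016/3) - 98593642119/158338319630*(-1/4368935) = 2681390/61992 + 98593642119/691769826472694050 = 2681390*(1/61992) + 98593642119/691769826472694050 = 1340695/30996 + 98593642119/691769826472694050 = 463726175279408540242637/10721048770673812386900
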